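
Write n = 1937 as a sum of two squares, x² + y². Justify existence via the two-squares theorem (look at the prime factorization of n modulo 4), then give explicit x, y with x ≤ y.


Step 1: Factor n = 1937 = 13 · 149.
Step 2: Check the mod-4 condition on each prime factor: 13 ≡ 1 (mod 4), exponent 1; 149 ≡ 1 (mod 4), exponent 1.
All primes ≡ 3 (mod 4) appear to even exponent (or don't appear), so by the two-squares theorem n IS expressible as a sum of two squares.
Step 3: Build a representation. Here n = 13 · 149 is a product of primes ≡ 1 (mod 4). Each prime p ≡ 1 (mod 4) is itself a sum of two squares; find a² by testing p − a² for a perfect square:
  13: 13 − 1² = 12, 13 − 2² = 9 = 3² ⇒ 13 = 2² + 3².
  149: 149 − 1² = 148, 149 − 2² = 145, 149 − 3² = 140, 149 − 4² = 133, 149 − 5² = 124, 149 − 6² = 113, 149 − 7² = 100 = 10² ⇒ 149 = 7² + 10².
  Combine using the Brahmagupta–Fibonacci identity (a² + b²)(c² + d²) = (ac − bd)² + (ad + bc)² = (ac + bd)² + (ad − bc)²:
  13 · 149 = 1937: from (2² + 3²)(7² + 10²), take (2·7 − 3·10, 2·10 + 3·7) = (14 − 30, 20 + 21) = (-16, 41); dropping signs (only squares matter) gives (16, 41); check 16² + 41² = 256 + 1681 = 1937 ✓.
Step 4: Order so x ≤ y and verify: 16² + 41² = 256 + 1681 = 1937 = n. ✓

n = 1937 = 16² + 41² (one valid representation with x ≤ y).


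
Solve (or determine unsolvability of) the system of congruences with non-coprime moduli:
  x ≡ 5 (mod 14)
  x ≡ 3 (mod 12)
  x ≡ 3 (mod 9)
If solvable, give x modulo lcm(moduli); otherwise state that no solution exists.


Moduli 14, 12, 9 are not pairwise coprime, so CRT works modulo lcm(m_i) when all pairwise compatibility conditions hold.
Pairwise compatibility: gcd(m_i, m_j) must divide a_i - a_j for every pair.
Merge one congruence at a time:
  Start: x ≡ 5 (mod 14).
  Combine with x ≡ 3 (mod 12): gcd(14, 12) = 2; 3 - 5 = -2, which IS divisible by 2, so compatible.
    Write x = 5 + 14·t and substitute into x ≡ 3 (mod 12): 14·t ≡ 3 − 5 = -2 (mod 12).
    Divide the congruence (and modulus) by g = 2: 7·t ≡ -1 (mod 6).
    Reduce coefficients mod 6: 1·t ≡ 5 (mod 6).
    So t ≡ 5 (mod 6).
    Then x = 5 + 14·5 = 75, valid modulo lcm(14, 12) = 84: x ≡ 75 (mod 84).
  Combine with x ≡ 3 (mod 9): gcd(84, 9) = 3; 3 - 75 = -72, which IS divisible by 3, so compatible.
    Write x = 75 + 84·t and substitute into x ≡ 3 (mod 9): 84·t ≡ 3 − 75 = -72 (mod 9).
    Divide the congruence (and modulus) by g = 3: 28·t ≡ -24 (mod 3).
    Reduce coefficients mod 3: 1·t ≡ 0 (mod 3).
    So t ≡ 0 (mod 3).
    Then x = 75 + 84·0 = 75, valid modulo lcm(84, 9) = 252: x ≡ 75 (mod 252).
Verify: 75 mod 14 = 5, 75 mod 12 = 3, 75 mod 9 = 3.

x ≡ 75 (mod 252).


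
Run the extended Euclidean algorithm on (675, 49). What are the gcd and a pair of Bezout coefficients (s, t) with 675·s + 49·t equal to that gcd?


Euclidean algorithm on (675, 49) — divide until remainder is 0:
  675 = 13 · 49 + 38
  49 = 1 · 38 + 11
  38 = 3 · 11 + 5
  11 = 2 · 5 + 1
  5 = 5 · 1 + 0
gcd(675, 49) = 1.
Track Bezout coefficients alongside the remainders: start with r₀ = 675 = a·1 + b·0 (s = 1, t = 0) and r₁ = 49 = a·0 + b·1 (s = 0, t = 1); each new remainder r_{k+1} = r_{k-1} − q_k·r_k inherits s_{k+1} = s_{k-1} − q_k·s_k, t_{k+1} = t_{k-1} − q_k·t_k, so r_k = a·s_k + b·t_k at every step:
  q = 13: r = 38, s = 1 − 13·0 = 1, t = 0 − 13·1 = -13  (check: 675·1 + 49·(-13) = 38)
  q = 1: r = 11, s = 0 − 1·1 = -1, t = 1 − 1·(-13) = 14  (check: 675·(-1) + 49·14 = 11)
  q = 3: r = 5, s = 1 − 3·(-1) = 4, t = -13 − 3·14 = -55  (check: 675·4 + 49·(-55) = 5)
  q = 2: r = 1, s = -1 − 2·4 = -9, t = 14 − 2·(-55) = 124  (check: 675·(-9) + 49·124 = 1)
The row with r = 1 (the gcd) gives the Bezout coefficients s = -9, t = 124.
Result: 675 · (-9) + 49 · (124) = 1.

gcd(675, 49) = 1; s = -9, t = 124 (check: 675·(-9) + 49·124 = 1).


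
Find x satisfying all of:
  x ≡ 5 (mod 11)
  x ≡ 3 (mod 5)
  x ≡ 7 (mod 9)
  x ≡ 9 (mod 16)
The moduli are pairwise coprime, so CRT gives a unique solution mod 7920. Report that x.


Product of moduli M = 11 · 5 · 9 · 16 = 7920.
Merge one congruence at a time:
  Start: x ≡ 5 (mod 11).
  Combine with x ≡ 3 (mod 5); new modulus lcm = 55.
    Write x = 5 + 11·t and substitute into x ≡ 3 (mod 5): 11·t ≡ 3 − 5 = -2 (mod 5).
    Reduce coefficients mod 5: 1·t ≡ 3 (mod 5).
    So t ≡ 3 (mod 5).
    Then x = 5 + 11·3 = 38, valid modulo lcm(11, 5) = 55: x ≡ 38 (mod 55).
  Combine with x ≡ 7 (mod 9); new modulus lcm = 495.
    Write x = 38 + 55·t and substitute into x ≡ 7 (mod 9): 55·t ≡ 7 − 38 = -31 (mod 9).
    Reduce coefficients mod 9: 1·t ≡ 5 (mod 9).
    So t ≡ 5 (mod 9).
    Then x = 38 + 55·5 = 313, valid modulo lcm(55, 9) = 495: x ≡ 313 (mod 495).
  Combine with x ≡ 9 (mod 16); new modulus lcm = 7920.
    Write x = 313 + 495·t and substitute into x ≡ 9 (mod 16): 495·t ≡ 9 − 313 = -304 (mod 16).
    Reduce coefficients mod 16: 15·t ≡ 0 (mod 16).
    The inverse of 15 mod 16 is 15 (since 15·15 = 225 = 14·16 + 1), so t ≡ 15·0 = 0 ≡ 0 (mod 16).
    Then x = 313 + 495·0 = 313, valid modulo lcm(495, 16) = 7920: x ≡ 313 (mod 7920).
Verify against each original: 313 mod 11 = 5, 313 mod 5 = 3, 313 mod 9 = 7, 313 mod 16 = 9.

x ≡ 313 (mod 7920).


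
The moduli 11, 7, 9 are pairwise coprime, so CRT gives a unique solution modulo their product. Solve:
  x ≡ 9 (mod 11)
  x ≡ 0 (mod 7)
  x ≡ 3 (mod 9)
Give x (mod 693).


Moduli 11, 7, 9 are pairwise coprime; by CRT there is a unique solution modulo M = 11 · 7 · 9 = 693.
Solve pairwise, accumulating the modulus:
  Start with x ≡ 9 (mod 11).
  Combine with x ≡ 0 (mod 7): since gcd(11, 7) = 1, we get a unique residue mod 77.
    Write x = 9 + 11·t and substitute into x ≡ 0 (mod 7): 11·t ≡ 0 − 9 = -9 (mod 7).
    Reduce coefficients mod 7: 4·t ≡ 5 (mod 7).
    The inverse of 4 mod 7 is 2 (since 4·2 = 8 = 1·7 + 1), so t ≡ 2·5 = 10 ≡ 3 (mod 7).
    Then x = 9 + 11·3 = 42, valid modulo lcm(11, 7) = 77: x ≡ 42 (mod 77).
  Combine with x ≡ 3 (mod 9): since gcd(77, 9) = 1, we get a unique residue mod 693.
    Write x = 42 + 77·t and substitute into x ≡ 3 (mod 9): 77·t ≡ 3 − 42 = -39 (mod 9).
    Reduce coefficients mod 9: 5·t ≡ 6 (mod 9).
    The inverse of 5 mod 9 is 2 (since 5·2 = 10 = 1·9 + 1), so t ≡ 2·6 = 12 ≡ 3 (mod 9).
    Then x = 42 + 77·3 = 273, valid modulo lcm(77, 9) = 693: x ≡ 273 (mod 693).
Verify: 273 mod 11 = 9 ✓, 273 mod 7 = 0 ✓, 273 mod 9 = 3 ✓.

x ≡ 273 (mod 693).


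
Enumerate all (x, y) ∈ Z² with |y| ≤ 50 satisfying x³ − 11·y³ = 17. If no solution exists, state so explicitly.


The equation is x³ - 11y³ = 17. For fixed y, x³ = 11·y³ + 17, so a solution requires the RHS to be a perfect cube.
Strategy: iterate y from -50 to 50, compute RHS = 11·y³ + 17, and check whether it is a (positive or negative) perfect cube.
Check small values of y:
  y = 0: RHS = 17 is not a perfect cube.
  y = 1: RHS = 28 is not a perfect cube.
  y = -1: RHS = 6 is not a perfect cube.
  y = 2: RHS = 105 is not a perfect cube.
  y = -2: RHS = -71 is not a perfect cube.
  y = 3: RHS = 314 is not a perfect cube.
  y = -3: RHS = -280 is not a perfect cube.
Continuing the search up to |y| = 50 finds no solutions either.
No (x, y) in the scanned range satisfies the equation.

No integer solutions with |y| ≤ 50.


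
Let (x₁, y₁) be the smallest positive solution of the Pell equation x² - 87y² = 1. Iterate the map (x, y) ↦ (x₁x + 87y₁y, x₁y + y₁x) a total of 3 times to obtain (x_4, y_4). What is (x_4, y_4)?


Step 1: Find the fundamental solution (x₁, y₁) of x² - 87y² = 1.
  Expand √87 as a continued fraction. a₀ = ⌊√87⌋ = 9; iterate m_{k+1} = d_k·a_k − m_k, d_{k+1} = (87 − m_{k+1}²)/d_k, a_{k+1} = ⌊(a₀ + m_{k+1})/d_{k+1}⌋ (starting m₀ = 0, d₀ = 1), with convergents p_k = a_k·p_{k-1} + p_{k-2}, q_k = a_k·q_{k-1} + q_{k-2} (p₋₁ = 1, q₋₁ = 0):
  k = 0: a₀ = 9; p₀/q₀ = 9/1; p₀² − 87·q₀² = 81 − 87 = -6.
  k = 1: m = 9, d = 6, a = ⌊(9 + 9)/6⌋ = 3; p/q = (3·9 + 1)/(3·1 + 0) = 28/3; p² − 87·q² = 784 − 783 = 1.
  The first convergent with p² − 87·q² = 1 gives the fundamental solution (x₁, y₁) = (28, 3).
Step 2: Apply the recurrence (x_{n+1}, y_{n+1}) = (x₁x_n + 87y₁y_n, x₁y_n + y₁x_n) repeatedly.
  From (x_1, y_1) = (28, 3): x_2 = 28·28 + 87·3·3 = 1567; y_2 = 28·3 + 3·28 = 168.
  From (x_2, y_2) = (1567, 168): x_3 = 28·1567 + 87·3·168 = 87724; y_3 = 28·168 + 3·1567 = 9405.
  From (x_3, y_3) = (87724, 9405): x_4 = 28·87724 + 87·3·9405 = 4910977; y_4 = 28·9405 + 3·87724 = 526512.
Step 3: Verify x_4² - 87·y_4² = 24117695094529 - 24117695094528 = 1 (should be 1). ✓

(x_1, y_1) = (28, 3); (x_4, y_4) = (4910977, 526512).


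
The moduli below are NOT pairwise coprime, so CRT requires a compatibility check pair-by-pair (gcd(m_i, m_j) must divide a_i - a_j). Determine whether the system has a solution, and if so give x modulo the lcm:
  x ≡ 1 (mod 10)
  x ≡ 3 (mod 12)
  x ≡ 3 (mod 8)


Moduli 10, 12, 8 are not pairwise coprime, so CRT works modulo lcm(m_i) when all pairwise compatibility conditions hold.
Pairwise compatibility: gcd(m_i, m_j) must divide a_i - a_j for every pair.
Merge one congruence at a time:
  Start: x ≡ 1 (mod 10).
  Combine with x ≡ 3 (mod 12): gcd(10, 12) = 2; 3 - 1 = 2, which IS divisible by 2, so compatible.
    Write x = 1 + 10·t and substitute into x ≡ 3 (mod 12): 10·t ≡ 3 − 1 = 2 (mod 12).
    Divide the congruence (and modulus) by g = 2: 5·t ≡ 1 (mod 6).
    The inverse of 5 mod 6 is 5 (since 5·5 = 25 = 4·6 + 1), so t ≡ 5·1 = 5 ≡ 5 (mod 6).
    Then x = 1 + 10·5 = 51, valid modulo lcm(10, 12) = 60: x ≡ 51 (mod 60).
  Combine with x ≡ 3 (mod 8): gcd(60, 8) = 4; 3 - 51 = -48, which IS divisible by 4, so compatible.
    Write x = 51 + 60·t and substitute into x ≡ 3 (mod 8): 60·t ≡ 3 − 51 = -48 (mod 8).
    Divide the congruence (and modulus) by g = 4: 15·t ≡ -12 (mod 2).
    Reduce coefficients mod 2: 1·t ≡ 0 (mod 2).
    So t ≡ 0 (mod 2).
    Then x = 51 + 60·0 = 51, valid modulo lcm(60, 8) = 120: x ≡ 51 (mod 120).
Verify: 51 mod 10 = 1, 51 mod 12 = 3, 51 mod 8 = 3.

x ≡ 51 (mod 120).


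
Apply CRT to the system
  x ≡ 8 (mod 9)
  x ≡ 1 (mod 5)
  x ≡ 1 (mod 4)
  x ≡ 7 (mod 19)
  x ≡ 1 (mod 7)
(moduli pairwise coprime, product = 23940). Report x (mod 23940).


Product of moduli M = 9 · 5 · 4 · 19 · 7 = 23940.
Merge one congruence at a time:
  Start: x ≡ 8 (mod 9).
  Combine with x ≡ 1 (mod 5); new modulus lcm = 45.
    Write x = 8 + 9·t and substitute into x ≡ 1 (mod 5): 9·t ≡ 1 − 8 = -7 (mod 5).
    Reduce coefficients mod 5: 4·t ≡ 3 (mod 5).
    The inverse of 4 mod 5 is 4 (since 4·4 = 16 = 3·5 + 1), so t ≡ 4·3 = 12 ≡ 2 (mod 5).
    Then x = 8 + 9·2 = 26, valid modulo lcm(9, 5) = 45: x ≡ 26 (mod 45).
  Combine with x ≡ 1 (mod 4); new modulus lcm = 180.
    Write x = 26 + 45·t and substitute into x ≡ 1 (mod 4): 45·t ≡ 1 − 26 = -25 (mod 4).
    Reduce coefficients mod 4: 1·t ≡ 3 (mod 4).
    So t ≡ 3 (mod 4).
    Then x = 26 + 45·3 = 161, valid modulo lcm(45, 4) = 180: x ≡ 161 (mod 180).
  Combine with x ≡ 7 (mod 19); new modulus lcm = 3420.
    Write x = 161 + 180·t and substitute into x ≡ 7 (mod 19): 180·t ≡ 7 − 161 = -154 (mod 19).
    Reduce coefficients mod 19: 9·t ≡ 17 (mod 19).
    The inverse of 9 mod 19 is 17 (since 9·17 = 153 = 8·19 + 1), so t ≡ 17·17 = 289 ≡ 4 (mod 19).
    Then x = 161 + 180·4 = 881, valid modulo lcm(180, 19) = 3420: x ≡ 881 (mod 3420).
  Combine with x ≡ 1 (mod 7); new modulus lcm = 23940.
    Write x = 881 + 3420·t and substitute into x ≡ 1 (mod 7): 3420·t ≡ 1 − 881 = -880 (mod 7).
    Reduce coefficients mod 7: 4·t ≡ 2 (mod 7).
    The inverse of 4 mod 7 is 2 (since 4·2 = 8 = 1·7 + 1), so t ≡ 2·2 = 4 ≡ 4 (mod 7).
    Then x = 881 + 3420·4 = 14561, valid modulo lcm(3420, 7) = 23940: x ≡ 14561 (mod 23940).
Verify against each original: 14561 mod 9 = 8, 14561 mod 5 = 1, 14561 mod 4 = 1, 14561 mod 19 = 7, 14561 mod 7 = 1.

x ≡ 14561 (mod 23940).


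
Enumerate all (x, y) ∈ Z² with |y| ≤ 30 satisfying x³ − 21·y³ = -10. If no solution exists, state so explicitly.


The equation is x³ - 21y³ = -10. For fixed y, x³ = 21·y³ − 10, so a solution requires the RHS to be a perfect cube.
Strategy: iterate y from -30 to 30, compute RHS = 21·y³ − 10, and check whether it is a (positive or negative) perfect cube.
Check small values of y:
  y = 0: RHS = -10 is not a perfect cube.
  y = 1: RHS = 11 is not a perfect cube.
  y = -1: RHS = -31 is not a perfect cube.
  y = 2: RHS = 158 is not a perfect cube.
  y = -2: RHS = -178 is not a perfect cube.
  y = 3: RHS = 557 is not a perfect cube.
  y = -3: RHS = -577 is not a perfect cube.
Continuing the search up to |y| = 30 finds no solutions either.
No (x, y) in the scanned range satisfies the equation.

No integer solutions with |y| ≤ 30.


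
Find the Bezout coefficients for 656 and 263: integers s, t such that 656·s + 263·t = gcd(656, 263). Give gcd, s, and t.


Euclidean algorithm on (656, 263) — divide until remainder is 0:
  656 = 2 · 263 + 130
  263 = 2 · 130 + 3
  130 = 43 · 3 + 1
  3 = 3 · 1 + 0
gcd(656, 263) = 1.
Track Bezout coefficients alongside the remainders: start with r₀ = 656 = a·1 + b·0 (s = 1, t = 0) and r₁ = 263 = a·0 + b·1 (s = 0, t = 1); each new remainder r_{k+1} = r_{k-1} − q_k·r_k inherits s_{k+1} = s_{k-1} − q_k·s_k, t_{k+1} = t_{k-1} − q_k·t_k, so r_k = a·s_k + b·t_k at every step:
  q = 2: r = 130, s = 1 − 2·0 = 1, t = 0 − 2·1 = -2  (check: 656·1 + 263·(-2) = 130)
  q = 2: r = 3, s = 0 − 2·1 = -2, t = 1 − 2·(-2) = 5  (check: 656·(-2) + 263·5 = 3)
  q = 43: r = 1, s = 1 − 43·(-2) = 87, t = -2 − 43·5 = -217  (check: 656·87 + 263·(-217) = 1)
The row with r = 1 (the gcd) gives the Bezout coefficients s = 87, t = -217.
Result: 656 · (87) + 263 · (-217) = 1.

gcd(656, 263) = 1; s = 87, t = -217 (check: 656·87 + 263·(-217) = 1).


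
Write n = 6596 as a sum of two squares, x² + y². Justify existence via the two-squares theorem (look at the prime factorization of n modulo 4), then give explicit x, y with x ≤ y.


Step 1: Factor n = 6596 = 2^2 · 17 · 97.
Step 2: Check the mod-4 condition on each prime factor: 2 = 2 (special); 17 ≡ 1 (mod 4), exponent 1; 97 ≡ 1 (mod 4), exponent 1.
All primes ≡ 3 (mod 4) appear to even exponent (or don't appear), so by the two-squares theorem n IS expressible as a sum of two squares.
Step 3: Build a representation. Group n = k² · m with k = 2 and m = 17 · 97 = 1649 (a product of primes ≡ 1 (mod 4)); a representation of m scales to one of n via (k·x)² + (k·y)² = k²(x² + y²). Each prime p ≡ 1 (mod 4) is itself a sum of two squares; find a² by testing p − a² for a perfect square:
  17: 17 − 1² = 16 = 4² ⇒ 17 = 1² + 4².
  97: 97 − 1² = 96, 97 − 2² = 93, 97 − 3² = 88, 97 − 4² = 81 = 9² ⇒ 97 = 4² + 9².
  Combine using the Brahmagupta–Fibonacci identity (a² + b²)(c² + d²) = (ac − bd)² + (ad + bc)² = (ac + bd)² + (ad − bc)²:
  17 · 97 = 1649: from (1² + 4²)(4² + 9²), take (1·4 − 4·9, 1·9 + 4·4) = (4 − 36, 9 + 16) = (-32, 25); dropping signs (only squares matter) gives (32, 25); check 32² + 25² = 1024 + 625 = 1649 ✓.
  Scale by k = 2: (2·32, 2·25) = (64, 50).
Step 4: Order so x ≤ y and verify: 50² + 64² = 2500 + 4096 = 6596 = n. ✓

n = 6596 = 50² + 64² (one valid representation with x ≤ y).


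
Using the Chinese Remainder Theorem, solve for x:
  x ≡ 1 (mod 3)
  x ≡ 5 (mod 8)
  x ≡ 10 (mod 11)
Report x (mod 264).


Moduli 3, 8, 11 are pairwise coprime; by CRT there is a unique solution modulo M = 3 · 8 · 11 = 264.
Solve pairwise, accumulating the modulus:
  Start with x ≡ 1 (mod 3).
  Combine with x ≡ 5 (mod 8): since gcd(3, 8) = 1, we get a unique residue mod 24.
    Write x = 1 + 3·t and substitute into x ≡ 5 (mod 8): 3·t ≡ 5 − 1 = 4 (mod 8).
    The inverse of 3 mod 8 is 3 (since 3·3 = 9 = 1·8 + 1), so t ≡ 3·4 = 12 ≡ 4 (mod 8).
    Then x = 1 + 3·4 = 13, valid modulo lcm(3, 8) = 24: x ≡ 13 (mod 24).
  Combine with x ≡ 10 (mod 11): since gcd(24, 11) = 1, we get a unique residue mod 264.
    Write x = 13 + 24·t and substitute into x ≡ 10 (mod 11): 24·t ≡ 10 − 13 = -3 (mod 11).
    Reduce coefficients mod 11: 2·t ≡ 8 (mod 11).
    The inverse of 2 mod 11 is 6 (since 2·6 = 12 = 1·11 + 1), so t ≡ 6·8 = 48 ≡ 4 (mod 11).
    Then x = 13 + 24·4 = 109, valid modulo lcm(24, 11) = 264: x ≡ 109 (mod 264).
Verify: 109 mod 3 = 1 ✓, 109 mod 8 = 5 ✓, 109 mod 11 = 10 ✓.

x ≡ 109 (mod 264).


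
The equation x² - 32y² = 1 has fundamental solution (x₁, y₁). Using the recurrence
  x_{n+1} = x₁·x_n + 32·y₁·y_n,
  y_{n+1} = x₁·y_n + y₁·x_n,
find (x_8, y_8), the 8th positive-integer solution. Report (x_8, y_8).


Step 1: Find the fundamental solution (x₁, y₁) of x² - 32y² = 1.
  Expand √32 as a continued fraction. a₀ = ⌊√32⌋ = 5; iterate m_{k+1} = d_k·a_k − m_k, d_{k+1} = (32 − m_{k+1}²)/d_k, a_{k+1} = ⌊(a₀ + m_{k+1})/d_{k+1}⌋ (starting m₀ = 0, d₀ = 1), with convergents p_k = a_k·p_{k-1} + p_{k-2}, q_k = a_k·q_{k-1} + q_{k-2} (p₋₁ = 1, q₋₁ = 0):
  k = 0: a₀ = 5; p₀/q₀ = 5/1; p₀² − 32·q₀² = 25 − 32 = -7.
  k = 1: m = 5, d = 7, a = ⌊(5 + 5)/7⌋ = 1; p/q = (1·5 + 1)/(1·1 + 0) = 6/1; p² − 32·q² = 36 − 32 = 4.
  k = 2: m = 2, d = 4, a = ⌊(5 + 2)/4⌋ = 1; p/q = (1·6 + 5)/(1·1 + 1) = 11/2; p² − 32·q² = 121 − 128 = -7.
  k = 3: m = 2, d = 7, a = ⌊(5 + 2)/7⌋ = 1; p/q = (1·11 + 6)/(1·2 + 1) = 17/3; p² − 32·q² = 289 − 288 = 1.
  The first convergent with p² − 32·q² = 1 gives the fundamental solution (x₁, y₁) = (17, 3).
Step 2: Apply the recurrence (x_{n+1}, y_{n+1}) = (x₁x_n + 32y₁y_n, x₁y_n + y₁x_n) repeatedly.
  From (x_1, y_1) = (17, 3): x_2 = 17·17 + 32·3·3 = 577; y_2 = 17·3 + 3·17 = 102.
  From (x_2, y_2) = (577, 102): x_3 = 17·577 + 32·3·102 = 19601; y_3 = 17·102 + 3·577 = 3465.
  From (x_3, y_3) = (19601, 3465): x_4 = 17·19601 + 32·3·3465 = 665857; y_4 = 17·3465 + 3·19601 = 117708.
  From (x_4, y_4) = (665857, 117708): x_5 = 17·665857 + 32·3·117708 = 22619537; y_5 = 17·117708 + 3·665857 = 3998607.
  From (x_5, y_5) = (22619537, 3998607): x_6 = 17·22619537 + 32·3·3998607 = 768398401; y_6 = 17·3998607 + 3·22619537 = 135834930.
  From (x_6, y_6) = (768398401, 135834930): x_7 = 17·768398401 + 32·3·135834930 = 26102926097; y_7 = 17·135834930 + 3·768398401 = 4614389013.
  From (x_7, y_7) = (26102926097, 4614389013): x_8 = 17·26102926097 + 32·3·4614389013 = 886731088897; y_8 = 17·4614389013 + 3·26102926097 = 156753391512.
Step 3: Verify x_8² - 32·y_8² = 786292024016459316676609 - 786292024016459316676608 = 1 (should be 1). ✓

(x_1, y_1) = (17, 3); (x_8, y_8) = (886731088897, 156753391512).


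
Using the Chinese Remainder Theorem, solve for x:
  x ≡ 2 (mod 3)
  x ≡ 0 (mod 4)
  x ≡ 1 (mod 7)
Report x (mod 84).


Moduli 3, 4, 7 are pairwise coprime; by CRT there is a unique solution modulo M = 3 · 4 · 7 = 84.
Solve pairwise, accumulating the modulus:
  Start with x ≡ 2 (mod 3).
  Combine with x ≡ 0 (mod 4): since gcd(3, 4) = 1, we get a unique residue mod 12.
    Write x = 2 + 3·t and substitute into x ≡ 0 (mod 4): 3·t ≡ 0 − 2 = -2 (mod 4).
    Reduce coefficients mod 4: 3·t ≡ 2 (mod 4).
    The inverse of 3 mod 4 is 3 (since 3·3 = 9 = 2·4 + 1), so t ≡ 3·2 = 6 ≡ 2 (mod 4).
    Then x = 2 + 3·2 = 8, valid modulo lcm(3, 4) = 12: x ≡ 8 (mod 12).
  Combine with x ≡ 1 (mod 7): since gcd(12, 7) = 1, we get a unique residue mod 84.
    Write x = 8 + 12·t and substitute into x ≡ 1 (mod 7): 12·t ≡ 1 − 8 = -7 (mod 7).
    Reduce coefficients mod 7: 5·t ≡ 0 (mod 7).
    The inverse of 5 mod 7 is 3 (since 5·3 = 15 = 2·7 + 1), so t ≡ 3·0 = 0 ≡ 0 (mod 7).
    Then x = 8 + 12·0 = 8, valid modulo lcm(12, 7) = 84: x ≡ 8 (mod 84).
Verify: 8 mod 3 = 2 ✓, 8 mod 4 = 0 ✓, 8 mod 7 = 1 ✓.

x ≡ 8 (mod 84).


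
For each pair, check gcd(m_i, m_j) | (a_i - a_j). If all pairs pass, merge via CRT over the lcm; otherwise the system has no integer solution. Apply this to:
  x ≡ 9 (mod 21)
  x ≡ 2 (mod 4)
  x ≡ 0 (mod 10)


Moduli 21, 4, 10 are not pairwise coprime, so CRT works modulo lcm(m_i) when all pairwise compatibility conditions hold.
Pairwise compatibility: gcd(m_i, m_j) must divide a_i - a_j for every pair.
Merge one congruence at a time:
  Start: x ≡ 9 (mod 21).
  Combine with x ≡ 2 (mod 4): gcd(21, 4) = 1; 2 - 9 = -7, which IS divisible by 1, so compatible.
    Write x = 9 + 21·t and substitute into x ≡ 2 (mod 4): 21·t ≡ 2 − 9 = -7 (mod 4).
    Reduce coefficients mod 4: 1·t ≡ 1 (mod 4).
    So t ≡ 1 (mod 4).
    Then x = 9 + 21·1 = 30, valid modulo lcm(21, 4) = 84: x ≡ 30 (mod 84).
  Combine with x ≡ 0 (mod 10): gcd(84, 10) = 2; 0 - 30 = -30, which IS divisible by 2, so compatible.
    Write x = 30 + 84·t and substitute into x ≡ 0 (mod 10): 84·t ≡ 0 − 30 = -30 (mod 10).
    Divide the congruence (and modulus) by g = 2: 42·t ≡ -15 (mod 5).
    Reduce coefficients mod 5: 2·t ≡ 0 (mod 5).
    The inverse of 2 mod 5 is 3 (since 2·3 = 6 = 1·5 + 1), so t ≡ 3·0 = 0 ≡ 0 (mod 5).
    Then x = 30 + 84·0 = 30, valid modulo lcm(84, 10) = 420: x ≡ 30 (mod 420).
Verify: 30 mod 21 = 9, 30 mod 4 = 2, 30 mod 10 = 0.

x ≡ 30 (mod 420).


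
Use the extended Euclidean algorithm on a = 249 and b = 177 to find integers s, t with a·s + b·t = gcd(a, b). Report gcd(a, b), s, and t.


Euclidean algorithm on (249, 177) — divide until remainder is 0:
  249 = 1 · 177 + 72
  177 = 2 · 72 + 33
  72 = 2 · 33 + 6
  33 = 5 · 6 + 3
  6 = 2 · 3 + 0
gcd(249, 177) = 3.
Track Bezout coefficients alongside the remainders: start with r₀ = 249 = a·1 + b·0 (s = 1, t = 0) and r₁ = 177 = a·0 + b·1 (s = 0, t = 1); each new remainder r_{k+1} = r_{k-1} − q_k·r_k inherits s_{k+1} = s_{k-1} − q_k·s_k, t_{k+1} = t_{k-1} − q_k·t_k, so r_k = a·s_k + b·t_k at every step:
  q = 1: r = 72, s = 1 − 1·0 = 1, t = 0 − 1·1 = -1  (check: 249·1 + 177·(-1) = 72)
  q = 2: r = 33, s = 0 − 2·1 = -2, t = 1 − 2·(-1) = 3  (check: 249·(-2) + 177·3 = 33)
  q = 2: r = 6, s = 1 − 2·(-2) = 5, t = -1 − 2·3 = -7  (check: 249·5 + 177·(-7) = 6)
  q = 5: r = 3, s = -2 − 5·5 = -27, t = 3 − 5·(-7) = 38  (check: 249·(-27) + 177·38 = 3)
The row with r = 3 (the gcd) gives the Bezout coefficients s = -27, t = 38.
Result: 249 · (-27) + 177 · (38) = 3.

gcd(249, 177) = 3; s = -27, t = 38 (check: 249·(-27) + 177·38 = 3).


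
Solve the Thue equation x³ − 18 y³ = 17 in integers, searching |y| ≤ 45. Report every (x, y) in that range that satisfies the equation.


The equation is x³ - 18y³ = 17. For fixed y, x³ = 18·y³ + 17, so a solution requires the RHS to be a perfect cube.
Strategy: iterate y from -45 to 45, compute RHS = 18·y³ + 17, and check whether it is a (positive or negative) perfect cube.
Check small values of y:
  y = 0: RHS = 17 is not a perfect cube.
  y = 1: RHS = 35 is not a perfect cube.
  y = -1: RHS = -1 = (-1)³ ⇒ x = -1 works.
  y = 2: RHS = 161 is not a perfect cube.
  y = -2: RHS = -127 is not a perfect cube.
  y = 3: RHS = 503 is not a perfect cube.
  y = -3: RHS = -469 is not a perfect cube.
Continuing the search up to |y| = 45 finds no further solutions beyond those listed.
Collected solutions: (-1, -1).

Solutions (with |y| ≤ 45): (-1, -1).


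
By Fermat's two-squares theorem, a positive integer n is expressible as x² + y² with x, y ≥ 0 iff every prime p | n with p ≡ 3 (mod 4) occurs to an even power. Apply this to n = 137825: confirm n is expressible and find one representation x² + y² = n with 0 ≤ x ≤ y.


Step 1: Factor n = 137825 = 5^2 · 37 · 149.
Step 2: Check the mod-4 condition on each prime factor: 5 ≡ 1 (mod 4), exponent 2; 37 ≡ 1 (mod 4), exponent 1; 149 ≡ 1 (mod 4), exponent 1.
All primes ≡ 3 (mod 4) appear to even exponent (or don't appear), so by the two-squares theorem n IS expressible as a sum of two squares.
Step 3: Build a representation. Group n = k² · m with k = 5 and m = 37 · 149 = 5513 (a product of primes ≡ 1 (mod 4)); a representation of m scales to one of n via (k·x)² + (k·y)² = k²(x² + y²). Each prime p ≡ 1 (mod 4) is itself a sum of two squares; find a² by testing p − a² for a perfect square:
  37: 37 − 1² = 36 = 6² ⇒ 37 = 1² + 6².
  149: 149 − 1² = 148, 149 − 2² = 145, 149 − 3² = 140, 149 − 4² = 133, 149 − 5² = 124, 149 − 6² = 113, 149 − 7² = 100 = 10² ⇒ 149 = 7² + 10².
  Combine using the Brahmagupta–Fibonacci identity (a² + b²)(c² + d²) = (ac − bd)² + (ad + bc)² = (ac + bd)² + (ad − bc)²:
  37 · 149 = 5513: from (1² + 6²)(7² + 10²), take (1·7 − 6·10, 1·10 + 6·7) = (7 − 60, 10 + 42) = (-53, 52); dropping signs (only squares matter) gives (53, 52); check 53² + 52² = 2809 + 2704 = 5513 ✓.
  Scale by k = 5: (5·53, 5·52) = (265, 260).
Step 4: Order so x ≤ y and verify: 260² + 265² = 67600 + 70225 = 137825 = n. ✓

n = 137825 = 260² + 265² (one valid representation with x ≤ y).


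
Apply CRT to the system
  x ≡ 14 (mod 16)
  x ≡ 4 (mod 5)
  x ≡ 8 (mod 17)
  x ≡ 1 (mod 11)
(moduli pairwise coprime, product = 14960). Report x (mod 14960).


Product of moduli M = 16 · 5 · 17 · 11 = 14960.
Merge one congruence at a time:
  Start: x ≡ 14 (mod 16).
  Combine with x ≡ 4 (mod 5); new modulus lcm = 80.
    Write x = 14 + 16·t and substitute into x ≡ 4 (mod 5): 16·t ≡ 4 − 14 = -10 (mod 5).
    Reduce coefficients mod 5: 1·t ≡ 0 (mod 5).
    So t ≡ 0 (mod 5).
    Then x = 14 + 16·0 = 14, valid modulo lcm(16, 5) = 80: x ≡ 14 (mod 80).
  Combine with x ≡ 8 (mod 17); new modulus lcm = 1360.
    Write x = 14 + 80·t and substitute into x ≡ 8 (mod 17): 80·t ≡ 8 − 14 = -6 (mod 17).
    Reduce coefficients mod 17: 12·t ≡ 11 (mod 17).
    The inverse of 12 mod 17 is 10 (since 12·10 = 120 = 7·17 + 1), so t ≡ 10·11 = 110 ≡ 8 (mod 17).
    Then x = 14 + 80·8 = 654, valid modulo lcm(80, 17) = 1360: x ≡ 654 (mod 1360).
  Combine with x ≡ 1 (mod 11); new modulus lcm = 14960.
    Write x = 654 + 1360·t and substitute into x ≡ 1 (mod 11): 1360·t ≡ 1 − 654 = -653 (mod 11).
    Reduce coefficients mod 11: 7·t ≡ 7 (mod 11).
    The inverse of 7 mod 11 is 8 (since 7·8 = 56 = 5·11 + 1), so t ≡ 8·7 = 56 ≡ 1 (mod 11).
    Then x = 654 + 1360·1 = 2014, valid modulo lcm(1360, 11) = 14960: x ≡ 2014 (mod 14960).
Verify against each original: 2014 mod 16 = 14, 2014 mod 5 = 4, 2014 mod 17 = 8, 2014 mod 11 = 1.

x ≡ 2014 (mod 14960).


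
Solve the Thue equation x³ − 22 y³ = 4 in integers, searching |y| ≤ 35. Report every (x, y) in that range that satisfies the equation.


The equation is x³ - 22y³ = 4. For fixed y, x³ = 22·y³ + 4, so a solution requires the RHS to be a perfect cube.
Strategy: iterate y from -35 to 35, compute RHS = 22·y³ + 4, and check whether it is a (positive or negative) perfect cube.
Check small values of y:
  y = 0: RHS = 4 is not a perfect cube.
  y = 1: RHS = 26 is not a perfect cube.
  y = -1: RHS = -18 is not a perfect cube.
  y = 2: RHS = 180 is not a perfect cube.
  y = -2: RHS = -172 is not a perfect cube.
  y = 3: RHS = 598 is not a perfect cube.
  y = -3: RHS = -590 is not a perfect cube.
Continuing the search up to |y| = 35 finds no solutions either.
No (x, y) in the scanned range satisfies the equation.

No integer solutions with |y| ≤ 35.


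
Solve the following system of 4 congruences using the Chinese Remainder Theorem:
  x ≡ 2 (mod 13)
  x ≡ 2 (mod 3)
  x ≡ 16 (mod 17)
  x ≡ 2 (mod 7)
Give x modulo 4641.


Product of moduli M = 13 · 3 · 17 · 7 = 4641.
Merge one congruence at a time:
  Start: x ≡ 2 (mod 13).
  Combine with x ≡ 2 (mod 3); new modulus lcm = 39.
    Write x = 2 + 13·t and substitute into x ≡ 2 (mod 3): 13·t ≡ 2 − 2 = 0 (mod 3).
    Reduce coefficients mod 3: 1·t ≡ 0 (mod 3).
    So t ≡ 0 (mod 3).
    Then x = 2 + 13·0 = 2, valid modulo lcm(13, 3) = 39: x ≡ 2 (mod 39).
  Combine with x ≡ 16 (mod 17); new modulus lcm = 663.
    Write x = 2 + 39·t and substitute into x ≡ 16 (mod 17): 39·t ≡ 16 − 2 = 14 (mod 17).
    Reduce coefficients mod 17: 5·t ≡ 14 (mod 17).
    The inverse of 5 mod 17 is 7 (since 5·7 = 35 = 2·17 + 1), so t ≡ 7·14 = 98 ≡ 13 (mod 17).
    Then x = 2 + 39·13 = 509, valid modulo lcm(39, 17) = 663: x ≡ 509 (mod 663).
  Combine with x ≡ 2 (mod 7); new modulus lcm = 4641.
    Write x = 509 + 663·t and substitute into x ≡ 2 (mod 7): 663·t ≡ 2 − 509 = -507 (mod 7).
    Reduce coefficients mod 7: 5·t ≡ 4 (mod 7).
    The inverse of 5 mod 7 is 3 (since 5·3 = 15 = 2·7 + 1), so t ≡ 3·4 = 12 ≡ 5 (mod 7).
    Then x = 509 + 663·5 = 3824, valid modulo lcm(663, 7) = 4641: x ≡ 3824 (mod 4641).
Verify against each original: 3824 mod 13 = 2, 3824 mod 3 = 2, 3824 mod 17 = 16, 3824 mod 7 = 2.

x ≡ 3824 (mod 4641).


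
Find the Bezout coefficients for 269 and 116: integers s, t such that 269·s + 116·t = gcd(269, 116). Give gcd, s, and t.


Euclidean algorithm on (269, 116) — divide until remainder is 0:
  269 = 2 · 116 + 37
  116 = 3 · 37 + 5
  37 = 7 · 5 + 2
  5 = 2 · 2 + 1
  2 = 2 · 1 + 0
gcd(269, 116) = 1.
Track Bezout coefficients alongside the remainders: start with r₀ = 269 = a·1 + b·0 (s = 1, t = 0) and r₁ = 116 = a·0 + b·1 (s = 0, t = 1); each new remainder r_{k+1} = r_{k-1} − q_k·r_k inherits s_{k+1} = s_{k-1} − q_k·s_k, t_{k+1} = t_{k-1} − q_k·t_k, so r_k = a·s_k + b·t_k at every step:
  q = 2: r = 37, s = 1 − 2·0 = 1, t = 0 − 2·1 = -2  (check: 269·1 + 116·(-2) = 37)
  q = 3: r = 5, s = 0 − 3·1 = -3, t = 1 − 3·(-2) = 7  (check: 269·(-3) + 116·7 = 5)
  q = 7: r = 2, s = 1 − 7·(-3) = 22, t = -2 − 7·7 = -51  (check: 269·22 + 116·(-51) = 2)
  q = 2: r = 1, s = -3 − 2·22 = -47, t = 7 − 2·(-51) = 109  (check: 269·(-47) + 116·109 = 1)
The row with r = 1 (the gcd) gives the Bezout coefficients s = -47, t = 109.
Result: 269 · (-47) + 116 · (109) = 1.

gcd(269, 116) = 1; s = -47, t = 109 (check: 269·(-47) + 116·109 = 1).


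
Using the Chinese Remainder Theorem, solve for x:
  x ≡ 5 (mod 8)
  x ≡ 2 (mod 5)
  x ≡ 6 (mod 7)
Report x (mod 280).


Moduli 8, 5, 7 are pairwise coprime; by CRT there is a unique solution modulo M = 8 · 5 · 7 = 280.
Solve pairwise, accumulating the modulus:
  Start with x ≡ 5 (mod 8).
  Combine with x ≡ 2 (mod 5): since gcd(8, 5) = 1, we get a unique residue mod 40.
    Write x = 5 + 8·t and substitute into x ≡ 2 (mod 5): 8·t ≡ 2 − 5 = -3 (mod 5).
    Reduce coefficients mod 5: 3·t ≡ 2 (mod 5).
    The inverse of 3 mod 5 is 2 (since 3·2 = 6 = 1·5 + 1), so t ≡ 2·2 = 4 ≡ 4 (mod 5).
    Then x = 5 + 8·4 = 37, valid modulo lcm(8, 5) = 40: x ≡ 37 (mod 40).
  Combine with x ≡ 6 (mod 7): since gcd(40, 7) = 1, we get a unique residue mod 280.
    Write x = 37 + 40·t and substitute into x ≡ 6 (mod 7): 40·t ≡ 6 − 37 = -31 (mod 7).
    Reduce coefficients mod 7: 5·t ≡ 4 (mod 7).
    The inverse of 5 mod 7 is 3 (since 5·3 = 15 = 2·7 + 1), so t ≡ 3·4 = 12 ≡ 5 (mod 7).
    Then x = 37 + 40·5 = 237, valid modulo lcm(40, 7) = 280: x ≡ 237 (mod 280).
Verify: 237 mod 8 = 5 ✓, 237 mod 5 = 2 ✓, 237 mod 7 = 6 ✓.

x ≡ 237 (mod 280).


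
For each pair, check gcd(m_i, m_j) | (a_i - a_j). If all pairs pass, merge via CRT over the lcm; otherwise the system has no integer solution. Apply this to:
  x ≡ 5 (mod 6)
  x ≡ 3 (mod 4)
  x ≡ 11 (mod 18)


Moduli 6, 4, 18 are not pairwise coprime, so CRT works modulo lcm(m_i) when all pairwise compatibility conditions hold.
Pairwise compatibility: gcd(m_i, m_j) must divide a_i - a_j for every pair.
Merge one congruence at a time:
  Start: x ≡ 5 (mod 6).
  Combine with x ≡ 3 (mod 4): gcd(6, 4) = 2; 3 - 5 = -2, which IS divisible by 2, so compatible.
    Write x = 5 + 6·t and substitute into x ≡ 3 (mod 4): 6·t ≡ 3 − 5 = -2 (mod 4).
    Divide the congruence (and modulus) by g = 2: 3·t ≡ -1 (mod 2).
    Reduce coefficients mod 2: 1·t ≡ 1 (mod 2).
    So t ≡ 1 (mod 2).
    Then x = 5 + 6·1 = 11, valid modulo lcm(6, 4) = 12: x ≡ 11 (mod 12).
  Combine with x ≡ 11 (mod 18): gcd(12, 18) = 6; 11 - 11 = 0, which IS divisible by 6, so compatible.
    Write x = 11 + 12·t and substitute into x ≡ 11 (mod 18): 12·t ≡ 11 − 11 = 0 (mod 18).
    Divide the congruence (and modulus) by g = 6: 2·t ≡ 0 (mod 3).
    The inverse of 2 mod 3 is 2 (since 2·2 = 4 = 1·3 + 1), so t ≡ 2·0 = 0 ≡ 0 (mod 3).
    Then x = 11 + 12·0 = 11, valid modulo lcm(12, 18) = 36: x ≡ 11 (mod 36).
Verify: 11 mod 6 = 5, 11 mod 4 = 3, 11 mod 18 = 11.

x ≡ 11 (mod 36).


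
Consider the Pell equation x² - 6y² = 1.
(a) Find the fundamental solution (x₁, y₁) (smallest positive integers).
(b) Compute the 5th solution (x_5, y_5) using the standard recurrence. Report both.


Step 1: Find the fundamental solution (x₁, y₁) of x² - 6y² = 1.
  Expand √6 as a continued fraction. a₀ = ⌊√6⌋ = 2; iterate m_{k+1} = d_k·a_k − m_k, d_{k+1} = (6 − m_{k+1}²)/d_k, a_{k+1} = ⌊(a₀ + m_{k+1})/d_{k+1}⌋ (starting m₀ = 0, d₀ = 1), with convergents p_k = a_k·p_{k-1} + p_{k-2}, q_k = a_k·q_{k-1} + q_{k-2} (p₋₁ = 1, q₋₁ = 0):
  k = 0: a₀ = 2; p₀/q₀ = 2/1; p₀² − 6·q₀² = 4 − 6 = -2.
  k = 1: m = 2, d = 2, a = ⌊(2 + 2)/2⌋ = 2; p/q = (2·2 + 1)/(2·1 + 0) = 5/2; p² − 6·q² = 25 − 24 = 1.
  The first convergent with p² − 6·q² = 1 gives the fundamental solution (x₁, y₁) = (5, 2).
Step 2: Apply the recurrence (x_{n+1}, y_{n+1}) = (x₁x_n + 6y₁y_n, x₁y_n + y₁x_n) repeatedly.
  From (x_1, y_1) = (5, 2): x_2 = 5·5 + 6·2·2 = 49; y_2 = 5·2 + 2·5 = 20.
  From (x_2, y_2) = (49, 20): x_3 = 5·49 + 6·2·20 = 485; y_3 = 5·20 + 2·49 = 198.
  From (x_3, y_3) = (485, 198): x_4 = 5·485 + 6·2·198 = 4801; y_4 = 5·198 + 2·485 = 1960.
  From (x_4, y_4) = (4801, 1960): x_5 = 5·4801 + 6·2·1960 = 47525; y_5 = 5·1960 + 2·4801 = 19402.
Step 3: Verify x_5² - 6·y_5² = 2258625625 - 2258625624 = 1 (should be 1). ✓

(x_1, y_1) = (5, 2); (x_5, y_5) = (47525, 19402).


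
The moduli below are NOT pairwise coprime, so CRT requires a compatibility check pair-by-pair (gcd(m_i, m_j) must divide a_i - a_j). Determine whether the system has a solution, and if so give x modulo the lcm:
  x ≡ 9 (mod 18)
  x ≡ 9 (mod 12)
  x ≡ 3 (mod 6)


Moduli 18, 12, 6 are not pairwise coprime, so CRT works modulo lcm(m_i) when all pairwise compatibility conditions hold.
Pairwise compatibility: gcd(m_i, m_j) must divide a_i - a_j for every pair.
Merge one congruence at a time:
  Start: x ≡ 9 (mod 18).
  Combine with x ≡ 9 (mod 12): gcd(18, 12) = 6; 9 - 9 = 0, which IS divisible by 6, so compatible.
    Write x = 9 + 18·t and substitute into x ≡ 9 (mod 12): 18·t ≡ 9 − 9 = 0 (mod 12).
    Divide the congruence (and modulus) by g = 6: 3·t ≡ 0 (mod 2).
    Reduce coefficients mod 2: 1·t ≡ 0 (mod 2).
    So t ≡ 0 (mod 2).
    Then x = 9 + 18·0 = 9, valid modulo lcm(18, 12) = 36: x ≡ 9 (mod 36).
  Combine with x ≡ 3 (mod 6): gcd(36, 6) = 6; 3 - 9 = -6, which IS divisible by 6, so compatible.
    Write x = 9 + 36·t and substitute into x ≡ 3 (mod 6): 36·t ≡ 3 − 9 = -6 (mod 6).
    Divide the congruence (and modulus) by g = 6: 6·t ≡ -1 (mod 1).
    Modulo 1 every t works; take t = 0.
    Then x = 9 + 36·0 = 9, valid modulo lcm(36, 6) = 36: x ≡ 9 (mod 36).
Verify: 9 mod 18 = 9, 9 mod 12 = 9, 9 mod 6 = 3.

x ≡ 9 (mod 36).


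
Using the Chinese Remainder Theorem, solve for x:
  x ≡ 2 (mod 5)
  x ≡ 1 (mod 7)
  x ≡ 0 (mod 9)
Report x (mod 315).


Moduli 5, 7, 9 are pairwise coprime; by CRT there is a unique solution modulo M = 5 · 7 · 9 = 315.
Solve pairwise, accumulating the modulus:
  Start with x ≡ 2 (mod 5).
  Combine with x ≡ 1 (mod 7): since gcd(5, 7) = 1, we get a unique residue mod 35.
    Write x = 2 + 5·t and substitute into x ≡ 1 (mod 7): 5·t ≡ 1 − 2 = -1 (mod 7).
    Reduce coefficients mod 7: 5·t ≡ 6 (mod 7).
    The inverse of 5 mod 7 is 3 (since 5·3 = 15 = 2·7 + 1), so t ≡ 3·6 = 18 ≡ 4 (mod 7).
    Then x = 2 + 5·4 = 22, valid modulo lcm(5, 7) = 35: x ≡ 22 (mod 35).
  Combine with x ≡ 0 (mod 9): since gcd(35, 9) = 1, we get a unique residue mod 315.
    Write x = 22 + 35·t and substitute into x ≡ 0 (mod 9): 35·t ≡ 0 − 22 = -22 (mod 9).
    Reduce coefficients mod 9: 8·t ≡ 5 (mod 9).
    The inverse of 8 mod 9 is 8 (since 8·8 = 64 = 7·9 + 1), so t ≡ 8·5 = 40 ≡ 4 (mod 9).
    Then x = 22 + 35·4 = 162, valid modulo lcm(35, 9) = 315: x ≡ 162 (mod 315).
Verify: 162 mod 5 = 2 ✓, 162 mod 7 = 1 ✓, 162 mod 9 = 0 ✓.

x ≡ 162 (mod 315).


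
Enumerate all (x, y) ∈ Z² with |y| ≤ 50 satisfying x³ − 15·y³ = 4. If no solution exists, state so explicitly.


The equation is x³ - 15y³ = 4. For fixed y, x³ = 15·y³ + 4, so a solution requires the RHS to be a perfect cube.
Strategy: iterate y from -50 to 50, compute RHS = 15·y³ + 4, and check whether it is a (positive or negative) perfect cube.
Check small values of y:
  y = 0: RHS = 4 is not a perfect cube.
  y = 1: RHS = 19 is not a perfect cube.
  y = -1: RHS = -11 is not a perfect cube.
  y = 2: RHS = 124 is not a perfect cube.
  y = -2: RHS = -116 is not a perfect cube.
  y = 3: RHS = 409 is not a perfect cube.
  y = -3: RHS = -401 is not a perfect cube.
Continuing the search up to |y| = 50 finds no solutions either.
No (x, y) in the scanned range satisfies the equation.

No integer solutions with |y| ≤ 50.


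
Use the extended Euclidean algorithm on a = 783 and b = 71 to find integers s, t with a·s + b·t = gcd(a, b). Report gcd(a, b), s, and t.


Euclidean algorithm on (783, 71) — divide until remainder is 0:
  783 = 11 · 71 + 2
  71 = 35 · 2 + 1
  2 = 2 · 1 + 0
gcd(783, 71) = 1.
Track Bezout coefficients alongside the remainders: start with r₀ = 783 = a·1 + b·0 (s = 1, t = 0) and r₁ = 71 = a·0 + b·1 (s = 0, t = 1); each new remainder r_{k+1} = r_{k-1} − q_k·r_k inherits s_{k+1} = s_{k-1} − q_k·s_k, t_{k+1} = t_{k-1} − q_k·t_k, so r_k = a·s_k + b·t_k at every step:
  q = 11: r = 2, s = 1 − 11·0 = 1, t = 0 − 11·1 = -11  (check: 783·1 + 71·(-11) = 2)
  q = 35: r = 1, s = 0 − 35·1 = -35, t = 1 − 35·(-11) = 386  (check: 783·(-35) + 71·386 = 1)
The row with r = 1 (the gcd) gives the Bezout coefficients s = -35, t = 386.
Result: 783 · (-35) + 71 · (386) = 1.

gcd(783, 71) = 1; s = -35, t = 386 (check: 783·(-35) + 71·386 = 1).


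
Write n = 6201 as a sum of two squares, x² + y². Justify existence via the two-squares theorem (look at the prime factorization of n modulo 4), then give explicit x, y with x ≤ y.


Step 1: Factor n = 6201 = 3^2 · 13 · 53.
Step 2: Check the mod-4 condition on each prime factor: 3 ≡ 3 (mod 4), exponent 2 (must be even); 13 ≡ 1 (mod 4), exponent 1; 53 ≡ 1 (mod 4), exponent 1.
All primes ≡ 3 (mod 4) appear to even exponent (or don't appear), so by the two-squares theorem n IS expressible as a sum of two squares.
Step 3: Build a representation. Group n = k² · m with k = 3 and m = 13 · 53 = 689 (a product of primes ≡ 1 (mod 4)); a representation of m scales to one of n via (k·x)² + (k·y)² = k²(x² + y²). Each prime p ≡ 1 (mod 4) is itself a sum of two squares; find a² by testing p − a² for a perfect square:
  13: 13 − 1² = 12, 13 − 2² = 9 = 3² ⇒ 13 = 2² + 3².
  53: 53 − 1² = 52, 53 − 2² = 49 = 7² ⇒ 53 = 2² + 7².
  Combine using the Brahmagupta–Fibonacci identity (a² + b²)(c² + d²) = (ac − bd)² + (ad + bc)² = (ac + bd)² + (ad − bc)²:
  13 · 53 = 689: from (2² + 3²)(2² + 7²), take (2·2 − 3·7, 2·7 + 3·2) = (4 − 21, 14 + 6) = (-17, 20); dropping signs (only squares matter) gives (17, 20); check 17² + 20² = 289 + 400 = 689 ✓.
  Scale by k = 3: (3·17, 3·20) = (51, 60).
Step 4: Order so x ≤ y and verify: 51² + 60² = 2601 + 3600 = 6201 = n. ✓

n = 6201 = 51² + 60² (one valid representation with x ≤ y).
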